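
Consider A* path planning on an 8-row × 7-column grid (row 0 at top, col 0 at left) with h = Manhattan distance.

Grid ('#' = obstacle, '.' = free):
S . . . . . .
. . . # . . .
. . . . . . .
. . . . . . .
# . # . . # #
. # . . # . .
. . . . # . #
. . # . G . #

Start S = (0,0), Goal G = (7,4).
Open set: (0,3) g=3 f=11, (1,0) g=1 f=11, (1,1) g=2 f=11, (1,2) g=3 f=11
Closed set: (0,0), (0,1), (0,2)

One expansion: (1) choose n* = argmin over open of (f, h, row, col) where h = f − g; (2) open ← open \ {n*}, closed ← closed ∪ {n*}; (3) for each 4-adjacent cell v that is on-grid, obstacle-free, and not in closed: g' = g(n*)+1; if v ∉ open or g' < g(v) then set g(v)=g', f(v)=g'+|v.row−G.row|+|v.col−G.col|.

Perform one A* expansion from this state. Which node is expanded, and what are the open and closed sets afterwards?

expanded=(0,3); open=[(0,4) g=4 f=11, (1,0) g=1 f=11, (1,1) g=2 f=11, (1,2) g=3 f=11]; closed=[(0,0), (0,1), (0,2), (0,3)]

step 1: expand (0,3) (f=11, h=8) → closed; open now [(0,4) g=4 f=11, (1,0) g=1 f=11, (1,1) g=2 f=11, (1,2) g=3 f=11]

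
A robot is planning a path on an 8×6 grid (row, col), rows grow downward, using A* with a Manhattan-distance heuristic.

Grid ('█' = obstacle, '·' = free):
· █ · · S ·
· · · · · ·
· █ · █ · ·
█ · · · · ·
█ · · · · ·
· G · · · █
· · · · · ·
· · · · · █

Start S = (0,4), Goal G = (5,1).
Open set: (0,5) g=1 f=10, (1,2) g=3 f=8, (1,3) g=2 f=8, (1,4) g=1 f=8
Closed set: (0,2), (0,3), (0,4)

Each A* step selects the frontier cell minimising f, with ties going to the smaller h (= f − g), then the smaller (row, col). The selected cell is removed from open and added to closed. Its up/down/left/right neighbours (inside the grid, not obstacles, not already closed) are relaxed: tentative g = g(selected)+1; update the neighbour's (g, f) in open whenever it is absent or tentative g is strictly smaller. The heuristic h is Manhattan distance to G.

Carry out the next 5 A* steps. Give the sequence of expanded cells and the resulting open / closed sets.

step 1: expand (1,2) (f=8, h=5) → closed; open now [(0,5) g=1 f=10, (1,1) g=4 f=8, (1,3) g=2 f=8, (1,4) g=1 f=8, (2,2) g=4 f=8]
step 2: expand (1,1) (f=8, h=4) → closed; open now [(0,5) g=1 f=10, (1,0) g=5 f=10, (1,3) g=2 f=8, (1,4) g=1 f=8, (2,2) g=4 f=8]
step 3: expand (2,2) (f=8, h=4) → closed; open now [(0,5) g=1 f=10, (1,0) g=5 f=10, (1,3) g=2 f=8, (1,4) g=1 f=8, (3,2) g=5 f=8]
step 4: expand (3,2) (f=8, h=3) → closed; open now [(0,5) g=1 f=10, (1,0) g=5 f=10, (1,3) g=2 f=8, (1,4) g=1 f=8, (3,1) g=6 f=8, (3,3) g=6 f=10, (4,2) g=6 f=8]
step 5: expand (3,1) (f=8, h=2) → closed; open now [(0,5) g=1 f=10, (1,0) g=5 f=10, (1,3) g=2 f=8, (1,4) g=1 f=8, (3,3) g=6 f=10, (4,1) g=7 f=8, (4,2) g=6 f=8]

order=[(1,2) → (1,1) → (2,2) → (3,2) → (3,1)]; open=[(0,5) g=1 f=10, (1,0) g=5 f=10, (1,3) g=2 f=8, (1,4) g=1 f=8, (3,3) g=6 f=10, (4,1) g=7 f=8, (4,2) g=6 f=8]; closed=[(0,2), (0,3), (0,4), (1,1), (1,2), (2,2), (3,1), (3,2)]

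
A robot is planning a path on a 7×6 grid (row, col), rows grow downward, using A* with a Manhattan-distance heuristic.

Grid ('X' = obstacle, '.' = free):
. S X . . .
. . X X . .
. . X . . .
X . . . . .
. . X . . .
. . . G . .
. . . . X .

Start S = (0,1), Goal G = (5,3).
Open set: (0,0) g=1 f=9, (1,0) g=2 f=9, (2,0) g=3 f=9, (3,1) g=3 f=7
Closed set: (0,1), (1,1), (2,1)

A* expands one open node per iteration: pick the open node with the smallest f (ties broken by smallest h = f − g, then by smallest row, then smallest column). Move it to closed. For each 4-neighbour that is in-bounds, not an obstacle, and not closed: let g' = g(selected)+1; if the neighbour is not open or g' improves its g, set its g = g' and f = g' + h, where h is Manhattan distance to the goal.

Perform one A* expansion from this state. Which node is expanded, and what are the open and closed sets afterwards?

expanded=(3,1); open=[(0,0) g=1 f=9, (1,0) g=2 f=9, (2,0) g=3 f=9, (3,2) g=4 f=7, (4,1) g=4 f=7]; closed=[(0,1), (1,1), (2,1), (3,1)]

step 1: expand (3,1) (f=7, h=4) → closed; open now [(0,0) g=1 f=9, (1,0) g=2 f=9, (2,0) g=3 f=9, (3,2) g=4 f=7, (4,1) g=4 f=7]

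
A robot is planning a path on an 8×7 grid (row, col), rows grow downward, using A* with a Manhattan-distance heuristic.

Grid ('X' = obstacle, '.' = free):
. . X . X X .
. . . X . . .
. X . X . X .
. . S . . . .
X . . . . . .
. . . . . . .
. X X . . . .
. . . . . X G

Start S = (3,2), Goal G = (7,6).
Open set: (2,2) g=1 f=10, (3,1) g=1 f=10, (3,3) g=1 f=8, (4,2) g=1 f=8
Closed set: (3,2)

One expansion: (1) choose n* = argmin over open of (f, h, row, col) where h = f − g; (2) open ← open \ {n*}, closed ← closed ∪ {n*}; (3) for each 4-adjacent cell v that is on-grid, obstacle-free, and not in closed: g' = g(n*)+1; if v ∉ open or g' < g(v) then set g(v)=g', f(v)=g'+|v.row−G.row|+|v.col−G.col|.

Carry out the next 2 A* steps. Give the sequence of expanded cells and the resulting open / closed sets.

order=[(3,3) → (3,4)]; open=[(2,2) g=1 f=10, (2,4) g=3 f=10, (3,1) g=1 f=10, (3,5) g=3 f=8, (4,2) g=1 f=8, (4,3) g=2 f=8, (4,4) g=3 f=8]; closed=[(3,2), (3,3), (3,4)]

step 1: expand (3,3) (f=8, h=7) → closed; open now [(2,2) g=1 f=10, (3,1) g=1 f=10, (3,4) g=2 f=8, (4,2) g=1 f=8, (4,3) g=2 f=8]
step 2: expand (3,4) (f=8, h=6) → closed; open now [(2,2) g=1 f=10, (2,4) g=3 f=10, (3,1) g=1 f=10, (3,5) g=3 f=8, (4,2) g=1 f=8, (4,3) g=2 f=8, (4,4) g=3 f=8]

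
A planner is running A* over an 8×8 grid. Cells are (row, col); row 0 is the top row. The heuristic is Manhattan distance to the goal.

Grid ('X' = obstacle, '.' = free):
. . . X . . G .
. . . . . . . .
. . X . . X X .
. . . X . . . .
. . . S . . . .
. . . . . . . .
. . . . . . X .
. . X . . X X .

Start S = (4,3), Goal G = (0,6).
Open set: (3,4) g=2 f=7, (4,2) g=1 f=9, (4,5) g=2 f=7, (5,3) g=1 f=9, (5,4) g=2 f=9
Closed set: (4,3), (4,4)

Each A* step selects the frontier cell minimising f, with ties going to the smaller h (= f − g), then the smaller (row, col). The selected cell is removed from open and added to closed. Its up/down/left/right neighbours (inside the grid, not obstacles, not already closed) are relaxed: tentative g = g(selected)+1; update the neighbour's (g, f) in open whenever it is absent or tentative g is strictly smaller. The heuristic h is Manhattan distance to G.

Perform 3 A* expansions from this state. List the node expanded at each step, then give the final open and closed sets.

order=[(3,4) → (2,4) → (1,4)]; open=[(0,4) g=5 f=7, (1,3) g=5 f=9, (1,5) g=5 f=7, (2,3) g=4 f=9, (3,5) g=3 f=7, (4,2) g=1 f=9, (4,5) g=2 f=7, (5,3) g=1 f=9, (5,4) g=2 f=9]; closed=[(1,4), (2,4), (3,4), (4,3), (4,4)]

step 1: expand (3,4) (f=7, h=5) → closed; open now [(2,4) g=3 f=7, (3,5) g=3 f=7, (4,2) g=1 f=9, (4,5) g=2 f=7, (5,3) g=1 f=9, (5,4) g=2 f=9]
step 2: expand (2,4) (f=7, h=4) → closed; open now [(1,4) g=4 f=7, (2,3) g=4 f=9, (3,5) g=3 f=7, (4,2) g=1 f=9, (4,5) g=2 f=7, (5,3) g=1 f=9, (5,4) g=2 f=9]
step 3: expand (1,4) (f=7, h=3) → closed; open now [(0,4) g=5 f=7, (1,3) g=5 f=9, (1,5) g=5 f=7, (2,3) g=4 f=9, (3,5) g=3 f=7, (4,2) g=1 f=9, (4,5) g=2 f=7, (5,3) g=1 f=9, (5,4) g=2 f=9]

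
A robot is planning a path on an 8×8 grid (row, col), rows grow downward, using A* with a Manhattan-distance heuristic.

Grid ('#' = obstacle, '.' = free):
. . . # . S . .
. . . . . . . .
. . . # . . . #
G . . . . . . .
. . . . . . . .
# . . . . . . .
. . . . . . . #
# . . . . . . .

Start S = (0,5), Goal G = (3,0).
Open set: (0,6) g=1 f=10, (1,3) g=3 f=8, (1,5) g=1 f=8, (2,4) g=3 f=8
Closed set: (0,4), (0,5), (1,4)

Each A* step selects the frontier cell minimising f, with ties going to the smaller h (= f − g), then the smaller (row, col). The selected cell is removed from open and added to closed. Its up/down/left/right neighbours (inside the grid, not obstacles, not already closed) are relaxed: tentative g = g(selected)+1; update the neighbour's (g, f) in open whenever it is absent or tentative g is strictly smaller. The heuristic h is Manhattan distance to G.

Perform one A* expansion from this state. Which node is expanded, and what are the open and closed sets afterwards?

expanded=(1,3); open=[(0,6) g=1 f=10, (1,2) g=4 f=8, (1,5) g=1 f=8, (2,4) g=3 f=8]; closed=[(0,4), (0,5), (1,3), (1,4)]

step 1: expand (1,3) (f=8, h=5) → closed; open now [(0,6) g=1 f=10, (1,2) g=4 f=8, (1,5) g=1 f=8, (2,4) g=3 f=8]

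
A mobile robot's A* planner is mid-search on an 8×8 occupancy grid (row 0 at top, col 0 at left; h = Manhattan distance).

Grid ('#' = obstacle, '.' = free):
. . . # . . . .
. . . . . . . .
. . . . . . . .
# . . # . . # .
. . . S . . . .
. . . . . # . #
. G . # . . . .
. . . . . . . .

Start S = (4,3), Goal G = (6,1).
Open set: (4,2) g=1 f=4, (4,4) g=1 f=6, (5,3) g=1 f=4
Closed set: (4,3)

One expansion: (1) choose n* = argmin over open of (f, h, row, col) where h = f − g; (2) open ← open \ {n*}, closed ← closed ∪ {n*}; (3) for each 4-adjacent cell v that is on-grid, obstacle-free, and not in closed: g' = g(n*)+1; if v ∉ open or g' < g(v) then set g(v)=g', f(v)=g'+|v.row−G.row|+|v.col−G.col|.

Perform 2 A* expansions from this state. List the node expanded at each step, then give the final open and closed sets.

order=[(4,2) → (4,1)]; open=[(3,1) g=3 f=6, (3,2) g=2 f=6, (4,0) g=3 f=6, (4,4) g=1 f=6, (5,1) g=3 f=4, (5,2) g=2 f=4, (5,3) g=1 f=4]; closed=[(4,1), (4,2), (4,3)]

step 1: expand (4,2) (f=4, h=3) → closed; open now [(3,2) g=2 f=6, (4,1) g=2 f=4, (4,4) g=1 f=6, (5,2) g=2 f=4, (5,3) g=1 f=4]
step 2: expand (4,1) (f=4, h=2) → closed; open now [(3,1) g=3 f=6, (3,2) g=2 f=6, (4,0) g=3 f=6, (4,4) g=1 f=6, (5,1) g=3 f=4, (5,2) g=2 f=4, (5,3) g=1 f=4]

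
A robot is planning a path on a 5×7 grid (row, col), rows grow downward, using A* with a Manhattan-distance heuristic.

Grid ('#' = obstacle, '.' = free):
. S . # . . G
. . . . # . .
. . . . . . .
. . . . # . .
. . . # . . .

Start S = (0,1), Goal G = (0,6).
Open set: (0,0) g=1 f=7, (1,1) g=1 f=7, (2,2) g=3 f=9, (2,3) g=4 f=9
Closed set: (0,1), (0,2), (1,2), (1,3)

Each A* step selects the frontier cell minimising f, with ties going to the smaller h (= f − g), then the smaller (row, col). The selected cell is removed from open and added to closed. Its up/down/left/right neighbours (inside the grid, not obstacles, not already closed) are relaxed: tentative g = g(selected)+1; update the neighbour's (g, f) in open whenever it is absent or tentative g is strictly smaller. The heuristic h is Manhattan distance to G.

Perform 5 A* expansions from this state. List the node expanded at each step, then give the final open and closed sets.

order=[(0,0) → (1,1) → (2,3) → (2,4) → (2,5)]; open=[(1,0) g=2 f=9, (1,5) g=7 f=9, (2,1) g=2 f=9, (2,2) g=3 f=9, (2,6) g=7 f=9, (3,3) g=5 f=11, (3,5) g=7 f=11]; closed=[(0,0), (0,1), (0,2), (1,1), (1,2), (1,3), (2,3), (2,4), (2,5)]

step 1: expand (0,0) (f=7, h=6) → closed; open now [(1,0) g=2 f=9, (1,1) g=1 f=7, (2,2) g=3 f=9, (2,3) g=4 f=9]
step 2: expand (1,1) (f=7, h=6) → closed; open now [(1,0) g=2 f=9, (2,1) g=2 f=9, (2,2) g=3 f=9, (2,3) g=4 f=9]
step 3: expand (2,3) (f=9, h=5) → closed; open now [(1,0) g=2 f=9, (2,1) g=2 f=9, (2,2) g=3 f=9, (2,4) g=5 f=9, (3,3) g=5 f=11]
step 4: expand (2,4) (f=9, h=4) → closed; open now [(1,0) g=2 f=9, (2,1) g=2 f=9, (2,2) g=3 f=9, (2,5) g=6 f=9, (3,3) g=5 f=11]
step 5: expand (2,5) (f=9, h=3) → closed; open now [(1,0) g=2 f=9, (1,5) g=7 f=9, (2,1) g=2 f=9, (2,2) g=3 f=9, (2,6) g=7 f=9, (3,3) g=5 f=11, (3,5) g=7 f=11]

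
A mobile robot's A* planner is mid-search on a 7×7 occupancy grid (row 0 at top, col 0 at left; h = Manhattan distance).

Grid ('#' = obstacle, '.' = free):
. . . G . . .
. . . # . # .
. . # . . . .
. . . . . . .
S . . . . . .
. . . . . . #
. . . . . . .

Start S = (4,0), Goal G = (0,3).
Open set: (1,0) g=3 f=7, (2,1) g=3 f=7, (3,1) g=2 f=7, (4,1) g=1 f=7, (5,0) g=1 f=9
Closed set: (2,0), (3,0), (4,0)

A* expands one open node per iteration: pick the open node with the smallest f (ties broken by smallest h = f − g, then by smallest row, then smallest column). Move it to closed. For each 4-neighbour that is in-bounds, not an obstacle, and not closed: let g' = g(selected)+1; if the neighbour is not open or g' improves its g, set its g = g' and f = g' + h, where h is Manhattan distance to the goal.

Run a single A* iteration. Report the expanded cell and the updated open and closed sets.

expanded=(1,0); open=[(0,0) g=4 f=7, (1,1) g=4 f=7, (2,1) g=3 f=7, (3,1) g=2 f=7, (4,1) g=1 f=7, (5,0) g=1 f=9]; closed=[(1,0), (2,0), (3,0), (4,0)]

step 1: expand (1,0) (f=7, h=4) → closed; open now [(0,0) g=4 f=7, (1,1) g=4 f=7, (2,1) g=3 f=7, (3,1) g=2 f=7, (4,1) g=1 f=7, (5,0) g=1 f=9]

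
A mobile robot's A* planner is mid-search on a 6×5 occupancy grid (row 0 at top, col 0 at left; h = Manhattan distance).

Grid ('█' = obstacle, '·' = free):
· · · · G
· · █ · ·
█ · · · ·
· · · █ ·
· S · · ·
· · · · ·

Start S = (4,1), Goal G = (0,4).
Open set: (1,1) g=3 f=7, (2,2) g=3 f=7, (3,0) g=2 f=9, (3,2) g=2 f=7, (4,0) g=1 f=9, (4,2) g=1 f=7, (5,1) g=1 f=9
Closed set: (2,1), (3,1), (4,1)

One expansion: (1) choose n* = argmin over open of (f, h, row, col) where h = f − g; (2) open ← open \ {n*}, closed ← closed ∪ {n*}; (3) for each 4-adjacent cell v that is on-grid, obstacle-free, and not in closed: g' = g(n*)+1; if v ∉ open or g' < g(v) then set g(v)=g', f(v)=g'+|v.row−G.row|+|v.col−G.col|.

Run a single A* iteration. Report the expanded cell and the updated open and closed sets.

step 1: expand (1,1) (f=7, h=4) → closed; open now [(0,1) g=4 f=7, (1,0) g=4 f=9, (2,2) g=3 f=7, (3,0) g=2 f=9, (3,2) g=2 f=7, (4,0) g=1 f=9, (4,2) g=1 f=7, (5,1) g=1 f=9]

expanded=(1,1); open=[(0,1) g=4 f=7, (1,0) g=4 f=9, (2,2) g=3 f=7, (3,0) g=2 f=9, (3,2) g=2 f=7, (4,0) g=1 f=9, (4,2) g=1 f=7, (5,1) g=1 f=9]; closed=[(1,1), (2,1), (3,1), (4,1)]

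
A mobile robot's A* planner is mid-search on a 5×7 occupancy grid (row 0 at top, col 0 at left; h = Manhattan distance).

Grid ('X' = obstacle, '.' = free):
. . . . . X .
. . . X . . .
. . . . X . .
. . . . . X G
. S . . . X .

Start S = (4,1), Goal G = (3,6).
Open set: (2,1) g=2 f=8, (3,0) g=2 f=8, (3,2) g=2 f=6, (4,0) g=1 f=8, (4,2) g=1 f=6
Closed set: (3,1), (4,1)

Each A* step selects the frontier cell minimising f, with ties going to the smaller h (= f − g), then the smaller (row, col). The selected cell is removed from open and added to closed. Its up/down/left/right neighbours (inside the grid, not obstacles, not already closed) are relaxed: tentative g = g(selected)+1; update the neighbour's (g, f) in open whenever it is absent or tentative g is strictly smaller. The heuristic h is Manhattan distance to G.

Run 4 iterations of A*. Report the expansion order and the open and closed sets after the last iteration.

order=[(3,2) → (3,3) → (3,4) → (4,2)]; open=[(2,1) g=2 f=8, (2,2) g=3 f=8, (2,3) g=4 f=8, (3,0) g=2 f=8, (4,0) g=1 f=8, (4,3) g=2 f=6, (4,4) g=5 f=8]; closed=[(3,1), (3,2), (3,3), (3,4), (4,1), (4,2)]

step 1: expand (3,2) (f=6, h=4) → closed; open now [(2,1) g=2 f=8, (2,2) g=3 f=8, (3,0) g=2 f=8, (3,3) g=3 f=6, (4,0) g=1 f=8, (4,2) g=1 f=6]
step 2: expand (3,3) (f=6, h=3) → closed; open now [(2,1) g=2 f=8, (2,2) g=3 f=8, (2,3) g=4 f=8, (3,0) g=2 f=8, (3,4) g=4 f=6, (4,0) g=1 f=8, (4,2) g=1 f=6, (4,3) g=4 f=8]
step 3: expand (3,4) (f=6, h=2) → closed; open now [(2,1) g=2 f=8, (2,2) g=3 f=8, (2,3) g=4 f=8, (3,0) g=2 f=8, (4,0) g=1 f=8, (4,2) g=1 f=6, (4,3) g=4 f=8, (4,4) g=5 f=8]
step 4: expand (4,2) (f=6, h=5) → closed; open now [(2,1) g=2 f=8, (2,2) g=3 f=8, (2,3) g=4 f=8, (3,0) g=2 f=8, (4,0) g=1 f=8, (4,3) g=2 f=6, (4,4) g=5 f=8]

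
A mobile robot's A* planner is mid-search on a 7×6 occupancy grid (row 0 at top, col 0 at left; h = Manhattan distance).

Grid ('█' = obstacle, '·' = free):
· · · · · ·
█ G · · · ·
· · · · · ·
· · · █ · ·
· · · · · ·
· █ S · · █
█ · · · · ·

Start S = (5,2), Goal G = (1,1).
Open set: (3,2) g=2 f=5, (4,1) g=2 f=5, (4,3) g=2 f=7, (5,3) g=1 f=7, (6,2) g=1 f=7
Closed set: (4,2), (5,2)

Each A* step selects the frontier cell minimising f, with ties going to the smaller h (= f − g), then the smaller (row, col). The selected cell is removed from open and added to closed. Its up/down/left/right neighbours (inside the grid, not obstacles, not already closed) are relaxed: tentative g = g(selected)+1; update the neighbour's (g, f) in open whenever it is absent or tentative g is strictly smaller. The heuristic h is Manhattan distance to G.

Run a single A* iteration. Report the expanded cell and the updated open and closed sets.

step 1: expand (3,2) (f=5, h=3) → closed; open now [(2,2) g=3 f=5, (3,1) g=3 f=5, (4,1) g=2 f=5, (4,3) g=2 f=7, (5,3) g=1 f=7, (6,2) g=1 f=7]

expanded=(3,2); open=[(2,2) g=3 f=5, (3,1) g=3 f=5, (4,1) g=2 f=5, (4,3) g=2 f=7, (5,3) g=1 f=7, (6,2) g=1 f=7]; closed=[(3,2), (4,2), (5,2)]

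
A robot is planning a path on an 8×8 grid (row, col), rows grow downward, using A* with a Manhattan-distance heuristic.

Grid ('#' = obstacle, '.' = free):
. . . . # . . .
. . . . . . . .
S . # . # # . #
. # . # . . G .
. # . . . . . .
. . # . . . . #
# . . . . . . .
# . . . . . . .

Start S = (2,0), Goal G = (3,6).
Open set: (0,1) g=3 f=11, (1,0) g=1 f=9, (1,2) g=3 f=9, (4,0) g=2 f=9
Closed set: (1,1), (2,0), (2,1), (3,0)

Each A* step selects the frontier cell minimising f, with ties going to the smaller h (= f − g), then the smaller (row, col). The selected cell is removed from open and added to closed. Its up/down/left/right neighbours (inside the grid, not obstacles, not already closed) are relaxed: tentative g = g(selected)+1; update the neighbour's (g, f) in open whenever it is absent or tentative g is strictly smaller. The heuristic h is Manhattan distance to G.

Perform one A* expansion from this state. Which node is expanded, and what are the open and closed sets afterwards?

step 1: expand (1,2) (f=9, h=6) → closed; open now [(0,1) g=3 f=11, (0,2) g=4 f=11, (1,0) g=1 f=9, (1,3) g=4 f=9, (4,0) g=2 f=9]

expanded=(1,2); open=[(0,1) g=3 f=11, (0,2) g=4 f=11, (1,0) g=1 f=9, (1,3) g=4 f=9, (4,0) g=2 f=9]; closed=[(1,1), (1,2), (2,0), (2,1), (3,0)]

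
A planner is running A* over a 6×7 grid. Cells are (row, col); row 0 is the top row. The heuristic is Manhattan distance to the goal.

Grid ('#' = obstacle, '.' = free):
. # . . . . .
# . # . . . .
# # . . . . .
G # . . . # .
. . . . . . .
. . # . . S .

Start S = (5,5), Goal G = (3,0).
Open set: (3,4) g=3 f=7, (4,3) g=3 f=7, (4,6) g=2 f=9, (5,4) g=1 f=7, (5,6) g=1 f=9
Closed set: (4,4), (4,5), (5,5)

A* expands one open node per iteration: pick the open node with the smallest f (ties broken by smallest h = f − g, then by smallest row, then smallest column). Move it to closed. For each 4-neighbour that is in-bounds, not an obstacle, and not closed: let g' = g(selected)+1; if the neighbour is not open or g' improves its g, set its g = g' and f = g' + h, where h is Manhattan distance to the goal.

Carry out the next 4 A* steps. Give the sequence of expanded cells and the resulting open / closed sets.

step 1: expand (3,4) (f=7, h=4) → closed; open now [(2,4) g=4 f=9, (3,3) g=4 f=7, (4,3) g=3 f=7, (4,6) g=2 f=9, (5,4) g=1 f=7, (5,6) g=1 f=9]
step 2: expand (3,3) (f=7, h=3) → closed; open now [(2,3) g=5 f=9, (2,4) g=4 f=9, (3,2) g=5 f=7, (4,3) g=3 f=7, (4,6) g=2 f=9, (5,4) g=1 f=7, (5,6) g=1 f=9]
step 3: expand (3,2) (f=7, h=2) → closed; open now [(2,2) g=6 f=9, (2,3) g=5 f=9, (2,4) g=4 f=9, (4,2) g=6 f=9, (4,3) g=3 f=7, (4,6) g=2 f=9, (5,4) g=1 f=7, (5,6) g=1 f=9]
step 4: expand (4,3) (f=7, h=4) → closed; open now [(2,2) g=6 f=9, (2,3) g=5 f=9, (2,4) g=4 f=9, (4,2) g=4 f=7, (4,6) g=2 f=9, (5,3) g=4 f=9, (5,4) g=1 f=7, (5,6) g=1 f=9]

order=[(3,4) → (3,3) → (3,2) → (4,3)]; open=[(2,2) g=6 f=9, (2,3) g=5 f=9, (2,4) g=4 f=9, (4,2) g=4 f=7, (4,6) g=2 f=9, (5,3) g=4 f=9, (5,4) g=1 f=7, (5,6) g=1 f=9]; closed=[(3,2), (3,3), (3,4), (4,3), (4,4), (4,5), (5,5)]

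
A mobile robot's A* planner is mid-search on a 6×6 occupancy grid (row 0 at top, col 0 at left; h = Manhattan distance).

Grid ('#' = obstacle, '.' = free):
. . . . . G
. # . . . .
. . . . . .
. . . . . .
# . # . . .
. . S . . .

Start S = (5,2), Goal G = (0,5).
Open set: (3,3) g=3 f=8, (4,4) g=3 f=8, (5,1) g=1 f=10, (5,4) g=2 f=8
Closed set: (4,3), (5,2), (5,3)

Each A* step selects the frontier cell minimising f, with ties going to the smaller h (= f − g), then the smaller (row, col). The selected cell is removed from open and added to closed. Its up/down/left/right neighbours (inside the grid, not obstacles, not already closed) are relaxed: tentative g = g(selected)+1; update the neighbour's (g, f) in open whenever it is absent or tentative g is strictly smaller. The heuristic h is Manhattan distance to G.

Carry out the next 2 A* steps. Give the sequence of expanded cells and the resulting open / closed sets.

step 1: expand (3,3) (f=8, h=5) → closed; open now [(2,3) g=4 f=8, (3,2) g=4 f=10, (3,4) g=4 f=8, (4,4) g=3 f=8, (5,1) g=1 f=10, (5,4) g=2 f=8]
step 2: expand (2,3) (f=8, h=4) → closed; open now [(1,3) g=5 f=8, (2,2) g=5 f=10, (2,4) g=5 f=8, (3,2) g=4 f=10, (3,4) g=4 f=8, (4,4) g=3 f=8, (5,1) g=1 f=10, (5,4) g=2 f=8]

order=[(3,3) → (2,3)]; open=[(1,3) g=5 f=8, (2,2) g=5 f=10, (2,4) g=5 f=8, (3,2) g=4 f=10, (3,4) g=4 f=8, (4,4) g=3 f=8, (5,1) g=1 f=10, (5,4) g=2 f=8]; closed=[(2,3), (3,3), (4,3), (5,2), (5,3)]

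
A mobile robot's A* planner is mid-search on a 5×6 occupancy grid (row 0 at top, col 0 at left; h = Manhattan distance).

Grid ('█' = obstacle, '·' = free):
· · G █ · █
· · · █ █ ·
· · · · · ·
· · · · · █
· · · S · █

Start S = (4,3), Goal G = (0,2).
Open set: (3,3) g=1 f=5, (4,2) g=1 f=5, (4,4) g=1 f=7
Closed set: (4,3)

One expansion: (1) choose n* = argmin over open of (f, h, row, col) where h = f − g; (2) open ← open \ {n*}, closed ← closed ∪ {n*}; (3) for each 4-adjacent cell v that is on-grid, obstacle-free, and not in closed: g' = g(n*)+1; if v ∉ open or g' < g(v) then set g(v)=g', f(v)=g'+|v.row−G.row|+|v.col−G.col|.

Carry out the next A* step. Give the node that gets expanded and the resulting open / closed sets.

step 1: expand (3,3) (f=5, h=4) → closed; open now [(2,3) g=2 f=5, (3,2) g=2 f=5, (3,4) g=2 f=7, (4,2) g=1 f=5, (4,4) g=1 f=7]

expanded=(3,3); open=[(2,3) g=2 f=5, (3,2) g=2 f=5, (3,4) g=2 f=7, (4,2) g=1 f=5, (4,4) g=1 f=7]; closed=[(3,3), (4,3)]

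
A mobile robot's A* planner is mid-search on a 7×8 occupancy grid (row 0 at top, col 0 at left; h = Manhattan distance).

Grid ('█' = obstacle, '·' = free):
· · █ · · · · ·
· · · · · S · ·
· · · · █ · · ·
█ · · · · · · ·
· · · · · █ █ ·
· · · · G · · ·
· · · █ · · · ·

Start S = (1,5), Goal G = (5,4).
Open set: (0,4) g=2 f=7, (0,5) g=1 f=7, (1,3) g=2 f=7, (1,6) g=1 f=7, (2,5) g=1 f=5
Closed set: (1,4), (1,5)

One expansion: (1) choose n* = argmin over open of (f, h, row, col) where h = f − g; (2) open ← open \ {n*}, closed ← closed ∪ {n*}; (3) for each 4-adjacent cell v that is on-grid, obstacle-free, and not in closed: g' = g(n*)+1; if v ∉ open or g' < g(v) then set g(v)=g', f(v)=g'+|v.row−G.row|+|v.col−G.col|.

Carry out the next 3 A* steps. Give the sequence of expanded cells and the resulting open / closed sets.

order=[(2,5) → (3,5) → (3,4)]; open=[(0,4) g=2 f=7, (0,5) g=1 f=7, (1,3) g=2 f=7, (1,6) g=1 f=7, (2,6) g=2 f=7, (3,3) g=4 f=7, (3,6) g=3 f=7, (4,4) g=4 f=5]; closed=[(1,4), (1,5), (2,5), (3,4), (3,5)]

step 1: expand (2,5) (f=5, h=4) → closed; open now [(0,4) g=2 f=7, (0,5) g=1 f=7, (1,3) g=2 f=7, (1,6) g=1 f=7, (2,6) g=2 f=7, (3,5) g=2 f=5]
step 2: expand (3,5) (f=5, h=3) → closed; open now [(0,4) g=2 f=7, (0,5) g=1 f=7, (1,3) g=2 f=7, (1,6) g=1 f=7, (2,6) g=2 f=7, (3,4) g=3 f=5, (3,6) g=3 f=7]
step 3: expand (3,4) (f=5, h=2) → closed; open now [(0,4) g=2 f=7, (0,5) g=1 f=7, (1,3) g=2 f=7, (1,6) g=1 f=7, (2,6) g=2 f=7, (3,3) g=4 f=7, (3,6) g=3 f=7, (4,4) g=4 f=5]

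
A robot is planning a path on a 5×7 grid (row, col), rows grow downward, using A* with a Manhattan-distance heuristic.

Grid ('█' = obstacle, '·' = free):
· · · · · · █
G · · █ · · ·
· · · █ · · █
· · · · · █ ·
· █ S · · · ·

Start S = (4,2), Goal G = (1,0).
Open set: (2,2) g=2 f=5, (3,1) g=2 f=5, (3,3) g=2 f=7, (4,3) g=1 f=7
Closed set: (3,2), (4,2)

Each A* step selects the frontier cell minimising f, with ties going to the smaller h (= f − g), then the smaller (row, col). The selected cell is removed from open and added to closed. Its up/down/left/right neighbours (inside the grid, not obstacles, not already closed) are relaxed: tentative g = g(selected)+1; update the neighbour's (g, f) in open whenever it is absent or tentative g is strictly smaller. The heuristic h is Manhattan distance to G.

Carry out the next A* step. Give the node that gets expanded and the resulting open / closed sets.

step 1: expand (2,2) (f=5, h=3) → closed; open now [(1,2) g=3 f=5, (2,1) g=3 f=5, (3,1) g=2 f=5, (3,3) g=2 f=7, (4,3) g=1 f=7]

expanded=(2,2); open=[(1,2) g=3 f=5, (2,1) g=3 f=5, (3,1) g=2 f=5, (3,3) g=2 f=7, (4,3) g=1 f=7]; closed=[(2,2), (3,2), (4,2)]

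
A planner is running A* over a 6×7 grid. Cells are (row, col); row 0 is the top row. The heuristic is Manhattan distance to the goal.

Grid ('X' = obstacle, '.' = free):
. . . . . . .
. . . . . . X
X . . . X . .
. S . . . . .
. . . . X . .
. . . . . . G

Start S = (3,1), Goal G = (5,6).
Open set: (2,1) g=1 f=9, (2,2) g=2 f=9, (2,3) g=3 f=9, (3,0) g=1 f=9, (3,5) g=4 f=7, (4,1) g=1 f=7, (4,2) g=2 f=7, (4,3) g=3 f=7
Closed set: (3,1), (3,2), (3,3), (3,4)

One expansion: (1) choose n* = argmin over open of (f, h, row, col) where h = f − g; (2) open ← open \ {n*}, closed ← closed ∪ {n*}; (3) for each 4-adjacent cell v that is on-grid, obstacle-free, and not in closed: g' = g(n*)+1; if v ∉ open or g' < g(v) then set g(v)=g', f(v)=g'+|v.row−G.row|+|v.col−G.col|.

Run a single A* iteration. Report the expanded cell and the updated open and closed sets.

step 1: expand (3,5) (f=7, h=3) → closed; open now [(2,1) g=1 f=9, (2,2) g=2 f=9, (2,3) g=3 f=9, (2,5) g=5 f=9, (3,0) g=1 f=9, (3,6) g=5 f=7, (4,1) g=1 f=7, (4,2) g=2 f=7, (4,3) g=3 f=7, (4,5) g=5 f=7]

expanded=(3,5); open=[(2,1) g=1 f=9, (2,2) g=2 f=9, (2,3) g=3 f=9, (2,5) g=5 f=9, (3,0) g=1 f=9, (3,6) g=5 f=7, (4,1) g=1 f=7, (4,2) g=2 f=7, (4,3) g=3 f=7, (4,5) g=5 f=7]; closed=[(3,1), (3,2), (3,3), (3,4), (3,5)]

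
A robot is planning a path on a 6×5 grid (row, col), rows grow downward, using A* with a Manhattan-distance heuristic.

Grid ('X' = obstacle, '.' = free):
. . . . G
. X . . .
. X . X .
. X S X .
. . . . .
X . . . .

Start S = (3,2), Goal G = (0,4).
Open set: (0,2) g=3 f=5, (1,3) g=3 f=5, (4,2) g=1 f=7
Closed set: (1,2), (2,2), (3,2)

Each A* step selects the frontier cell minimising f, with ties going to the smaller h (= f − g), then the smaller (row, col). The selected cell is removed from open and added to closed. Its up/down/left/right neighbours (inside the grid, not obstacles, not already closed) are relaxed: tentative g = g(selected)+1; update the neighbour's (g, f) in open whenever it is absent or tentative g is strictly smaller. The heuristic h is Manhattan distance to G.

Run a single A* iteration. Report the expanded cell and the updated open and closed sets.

step 1: expand (0,2) (f=5, h=2) → closed; open now [(0,1) g=4 f=7, (0,3) g=4 f=5, (1,3) g=3 f=5, (4,2) g=1 f=7]

expanded=(0,2); open=[(0,1) g=4 f=7, (0,3) g=4 f=5, (1,3) g=3 f=5, (4,2) g=1 f=7]; closed=[(0,2), (1,2), (2,2), (3,2)]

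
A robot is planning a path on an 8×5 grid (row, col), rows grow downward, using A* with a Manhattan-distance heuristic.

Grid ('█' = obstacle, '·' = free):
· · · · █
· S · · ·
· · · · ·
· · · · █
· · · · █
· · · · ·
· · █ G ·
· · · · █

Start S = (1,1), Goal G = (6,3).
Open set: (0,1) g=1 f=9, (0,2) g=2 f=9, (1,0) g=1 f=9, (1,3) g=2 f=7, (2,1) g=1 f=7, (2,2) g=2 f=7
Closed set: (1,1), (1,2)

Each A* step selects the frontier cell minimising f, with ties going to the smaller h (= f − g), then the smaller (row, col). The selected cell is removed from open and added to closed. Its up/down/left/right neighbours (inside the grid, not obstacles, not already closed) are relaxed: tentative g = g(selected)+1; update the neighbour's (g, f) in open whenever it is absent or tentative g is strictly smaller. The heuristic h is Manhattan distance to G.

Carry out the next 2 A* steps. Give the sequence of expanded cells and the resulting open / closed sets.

step 1: expand (1,3) (f=7, h=5) → closed; open now [(0,1) g=1 f=9, (0,2) g=2 f=9, (0,3) g=3 f=9, (1,0) g=1 f=9, (1,4) g=3 f=9, (2,1) g=1 f=7, (2,2) g=2 f=7, (2,3) g=3 f=7]
step 2: expand (2,3) (f=7, h=4) → closed; open now [(0,1) g=1 f=9, (0,2) g=2 f=9, (0,3) g=3 f=9, (1,0) g=1 f=9, (1,4) g=3 f=9, (2,1) g=1 f=7, (2,2) g=2 f=7, (2,4) g=4 f=9, (3,3) g=4 f=7]

order=[(1,3) → (2,3)]; open=[(0,1) g=1 f=9, (0,2) g=2 f=9, (0,3) g=3 f=9, (1,0) g=1 f=9, (1,4) g=3 f=9, (2,1) g=1 f=7, (2,2) g=2 f=7, (2,4) g=4 f=9, (3,3) g=4 f=7]; closed=[(1,1), (1,2), (1,3), (2,3)]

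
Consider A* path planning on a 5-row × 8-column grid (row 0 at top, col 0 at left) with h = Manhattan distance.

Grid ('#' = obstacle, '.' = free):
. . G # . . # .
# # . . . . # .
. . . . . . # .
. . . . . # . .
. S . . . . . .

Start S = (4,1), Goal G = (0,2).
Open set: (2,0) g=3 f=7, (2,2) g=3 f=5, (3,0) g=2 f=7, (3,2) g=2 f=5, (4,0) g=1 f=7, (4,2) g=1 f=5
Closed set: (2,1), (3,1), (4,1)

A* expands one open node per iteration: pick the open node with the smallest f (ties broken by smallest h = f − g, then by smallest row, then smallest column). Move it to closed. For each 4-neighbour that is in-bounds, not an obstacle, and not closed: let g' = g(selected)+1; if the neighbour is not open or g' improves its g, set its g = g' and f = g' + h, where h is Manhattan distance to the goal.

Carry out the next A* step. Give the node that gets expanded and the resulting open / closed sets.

expanded=(2,2); open=[(1,2) g=4 f=5, (2,0) g=3 f=7, (2,3) g=4 f=7, (3,0) g=2 f=7, (3,2) g=2 f=5, (4,0) g=1 f=7, (4,2) g=1 f=5]; closed=[(2,1), (2,2), (3,1), (4,1)]

step 1: expand (2,2) (f=5, h=2) → closed; open now [(1,2) g=4 f=5, (2,0) g=3 f=7, (2,3) g=4 f=7, (3,0) g=2 f=7, (3,2) g=2 f=5, (4,0) g=1 f=7, (4,2) g=1 f=5]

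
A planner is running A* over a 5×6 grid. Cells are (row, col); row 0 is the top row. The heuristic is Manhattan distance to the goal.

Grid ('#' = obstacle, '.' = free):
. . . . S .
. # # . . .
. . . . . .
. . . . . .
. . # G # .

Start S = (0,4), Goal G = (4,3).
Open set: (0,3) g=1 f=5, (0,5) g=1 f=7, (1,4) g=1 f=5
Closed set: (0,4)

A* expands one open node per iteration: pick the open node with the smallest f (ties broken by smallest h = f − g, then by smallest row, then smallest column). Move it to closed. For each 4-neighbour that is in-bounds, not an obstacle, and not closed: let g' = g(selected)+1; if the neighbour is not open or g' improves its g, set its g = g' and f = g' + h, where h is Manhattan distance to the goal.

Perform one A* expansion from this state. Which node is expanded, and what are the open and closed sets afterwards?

expanded=(0,3); open=[(0,2) g=2 f=7, (0,5) g=1 f=7, (1,3) g=2 f=5, (1,4) g=1 f=5]; closed=[(0,3), (0,4)]

step 1: expand (0,3) (f=5, h=4) → closed; open now [(0,2) g=2 f=7, (0,5) g=1 f=7, (1,3) g=2 f=5, (1,4) g=1 f=5]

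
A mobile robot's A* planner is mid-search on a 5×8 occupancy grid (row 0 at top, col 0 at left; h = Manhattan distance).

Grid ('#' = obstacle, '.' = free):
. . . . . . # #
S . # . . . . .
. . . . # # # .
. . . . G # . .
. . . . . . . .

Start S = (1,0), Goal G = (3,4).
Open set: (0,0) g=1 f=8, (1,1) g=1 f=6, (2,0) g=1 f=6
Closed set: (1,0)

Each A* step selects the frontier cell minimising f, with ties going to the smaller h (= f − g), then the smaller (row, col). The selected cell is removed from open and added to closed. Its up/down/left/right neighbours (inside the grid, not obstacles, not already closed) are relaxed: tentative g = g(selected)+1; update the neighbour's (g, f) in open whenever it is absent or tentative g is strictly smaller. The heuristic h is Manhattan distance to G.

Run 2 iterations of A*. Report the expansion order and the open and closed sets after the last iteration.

step 1: expand (1,1) (f=6, h=5) → closed; open now [(0,0) g=1 f=8, (0,1) g=2 f=8, (2,0) g=1 f=6, (2,1) g=2 f=6]
step 2: expand (2,1) (f=6, h=4) → closed; open now [(0,0) g=1 f=8, (0,1) g=2 f=8, (2,0) g=1 f=6, (2,2) g=3 f=6, (3,1) g=3 f=6]

order=[(1,1) → (2,1)]; open=[(0,0) g=1 f=8, (0,1) g=2 f=8, (2,0) g=1 f=6, (2,2) g=3 f=6, (3,1) g=3 f=6]; closed=[(1,0), (1,1), (2,1)]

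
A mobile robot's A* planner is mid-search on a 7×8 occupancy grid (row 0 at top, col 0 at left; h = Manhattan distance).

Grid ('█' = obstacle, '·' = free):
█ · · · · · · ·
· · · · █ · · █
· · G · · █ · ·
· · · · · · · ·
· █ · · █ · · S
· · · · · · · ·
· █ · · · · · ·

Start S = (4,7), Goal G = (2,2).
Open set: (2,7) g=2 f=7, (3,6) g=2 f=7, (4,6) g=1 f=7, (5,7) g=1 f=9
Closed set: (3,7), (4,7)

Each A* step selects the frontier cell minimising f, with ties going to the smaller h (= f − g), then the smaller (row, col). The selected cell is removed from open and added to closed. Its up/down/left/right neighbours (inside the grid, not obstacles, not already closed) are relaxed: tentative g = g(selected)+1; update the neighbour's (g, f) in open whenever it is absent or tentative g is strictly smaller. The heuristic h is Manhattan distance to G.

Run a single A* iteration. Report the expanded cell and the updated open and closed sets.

step 1: expand (2,7) (f=7, h=5) → closed; open now [(2,6) g=3 f=7, (3,6) g=2 f=7, (4,6) g=1 f=7, (5,7) g=1 f=9]

expanded=(2,7); open=[(2,6) g=3 f=7, (3,6) g=2 f=7, (4,6) g=1 f=7, (5,7) g=1 f=9]; closed=[(2,7), (3,7), (4,7)]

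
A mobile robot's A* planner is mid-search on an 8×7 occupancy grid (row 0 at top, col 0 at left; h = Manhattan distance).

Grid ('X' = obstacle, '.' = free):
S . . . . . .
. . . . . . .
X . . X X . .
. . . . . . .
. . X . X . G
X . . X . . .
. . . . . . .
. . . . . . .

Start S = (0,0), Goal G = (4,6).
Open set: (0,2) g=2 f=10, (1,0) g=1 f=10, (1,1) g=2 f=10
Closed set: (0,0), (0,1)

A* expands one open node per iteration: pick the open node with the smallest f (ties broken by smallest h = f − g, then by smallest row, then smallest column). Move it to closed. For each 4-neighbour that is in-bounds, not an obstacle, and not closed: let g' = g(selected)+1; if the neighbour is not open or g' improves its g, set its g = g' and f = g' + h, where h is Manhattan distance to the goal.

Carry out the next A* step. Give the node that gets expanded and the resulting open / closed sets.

step 1: expand (0,2) (f=10, h=8) → closed; open now [(0,3) g=3 f=10, (1,0) g=1 f=10, (1,1) g=2 f=10, (1,2) g=3 f=10]

expanded=(0,2); open=[(0,3) g=3 f=10, (1,0) g=1 f=10, (1,1) g=2 f=10, (1,2) g=3 f=10]; closed=[(0,0), (0,1), (0,2)]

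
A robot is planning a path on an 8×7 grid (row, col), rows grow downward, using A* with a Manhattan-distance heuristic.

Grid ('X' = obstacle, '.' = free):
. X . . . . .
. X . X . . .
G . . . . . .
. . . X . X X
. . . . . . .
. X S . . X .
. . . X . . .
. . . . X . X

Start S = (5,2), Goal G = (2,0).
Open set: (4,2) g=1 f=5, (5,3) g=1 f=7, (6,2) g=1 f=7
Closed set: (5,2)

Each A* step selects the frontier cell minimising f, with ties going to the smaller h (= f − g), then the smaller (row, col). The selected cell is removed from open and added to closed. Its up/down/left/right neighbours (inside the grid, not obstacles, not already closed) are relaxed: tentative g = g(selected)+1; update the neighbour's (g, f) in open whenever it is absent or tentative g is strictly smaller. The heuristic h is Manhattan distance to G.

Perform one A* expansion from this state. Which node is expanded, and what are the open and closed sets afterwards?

expanded=(4,2); open=[(3,2) g=2 f=5, (4,1) g=2 f=5, (4,3) g=2 f=7, (5,3) g=1 f=7, (6,2) g=1 f=7]; closed=[(4,2), (5,2)]

step 1: expand (4,2) (f=5, h=4) → closed; open now [(3,2) g=2 f=5, (4,1) g=2 f=5, (4,3) g=2 f=7, (5,3) g=1 f=7, (6,2) g=1 f=7]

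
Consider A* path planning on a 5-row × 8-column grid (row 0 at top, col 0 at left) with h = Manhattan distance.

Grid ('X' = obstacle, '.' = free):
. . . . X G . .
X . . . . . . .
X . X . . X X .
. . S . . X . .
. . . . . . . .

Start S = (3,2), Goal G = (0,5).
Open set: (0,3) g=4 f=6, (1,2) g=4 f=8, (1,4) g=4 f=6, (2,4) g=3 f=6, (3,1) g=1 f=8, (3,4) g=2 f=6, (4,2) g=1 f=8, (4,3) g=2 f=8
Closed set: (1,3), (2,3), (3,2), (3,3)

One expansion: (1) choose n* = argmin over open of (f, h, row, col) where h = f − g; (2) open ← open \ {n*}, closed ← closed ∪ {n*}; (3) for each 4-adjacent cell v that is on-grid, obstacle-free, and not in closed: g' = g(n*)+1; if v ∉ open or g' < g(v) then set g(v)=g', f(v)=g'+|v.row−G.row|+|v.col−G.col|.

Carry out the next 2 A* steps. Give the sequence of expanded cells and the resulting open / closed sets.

order=[(0,3) → (1,4)]; open=[(0,2) g=5 f=8, (1,2) g=4 f=8, (1,5) g=5 f=6, (2,4) g=3 f=6, (3,1) g=1 f=8, (3,4) g=2 f=6, (4,2) g=1 f=8, (4,3) g=2 f=8]; closed=[(0,3), (1,3), (1,4), (2,3), (3,2), (3,3)]

step 1: expand (0,3) (f=6, h=2) → closed; open now [(0,2) g=5 f=8, (1,2) g=4 f=8, (1,4) g=4 f=6, (2,4) g=3 f=6, (3,1) g=1 f=8, (3,4) g=2 f=6, (4,2) g=1 f=8, (4,3) g=2 f=8]
step 2: expand (1,4) (f=6, h=2) → closed; open now [(0,2) g=5 f=8, (1,2) g=4 f=8, (1,5) g=5 f=6, (2,4) g=3 f=6, (3,1) g=1 f=8, (3,4) g=2 f=6, (4,2) g=1 f=8, (4,3) g=2 f=8]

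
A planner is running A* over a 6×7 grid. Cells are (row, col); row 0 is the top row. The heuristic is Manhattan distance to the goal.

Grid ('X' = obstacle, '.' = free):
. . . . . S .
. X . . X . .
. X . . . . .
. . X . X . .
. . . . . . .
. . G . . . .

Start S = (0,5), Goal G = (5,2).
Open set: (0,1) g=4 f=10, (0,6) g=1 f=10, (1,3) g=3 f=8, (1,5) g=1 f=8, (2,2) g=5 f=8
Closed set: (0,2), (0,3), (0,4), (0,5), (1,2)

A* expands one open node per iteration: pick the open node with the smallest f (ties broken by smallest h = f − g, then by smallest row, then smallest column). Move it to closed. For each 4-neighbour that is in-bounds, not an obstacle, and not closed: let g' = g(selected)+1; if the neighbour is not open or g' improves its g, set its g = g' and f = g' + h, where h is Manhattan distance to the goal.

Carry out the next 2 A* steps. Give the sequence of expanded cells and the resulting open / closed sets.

order=[(2,2) → (1,3)]; open=[(0,1) g=4 f=10, (0,6) g=1 f=10, (1,5) g=1 f=8, (2,3) g=4 f=8]; closed=[(0,2), (0,3), (0,4), (0,5), (1,2), (1,3), (2,2)]

step 1: expand (2,2) (f=8, h=3) → closed; open now [(0,1) g=4 f=10, (0,6) g=1 f=10, (1,3) g=3 f=8, (1,5) g=1 f=8, (2,3) g=6 f=10]
step 2: expand (1,3) (f=8, h=5) → closed; open now [(0,1) g=4 f=10, (0,6) g=1 f=10, (1,5) g=1 f=8, (2,3) g=4 f=8]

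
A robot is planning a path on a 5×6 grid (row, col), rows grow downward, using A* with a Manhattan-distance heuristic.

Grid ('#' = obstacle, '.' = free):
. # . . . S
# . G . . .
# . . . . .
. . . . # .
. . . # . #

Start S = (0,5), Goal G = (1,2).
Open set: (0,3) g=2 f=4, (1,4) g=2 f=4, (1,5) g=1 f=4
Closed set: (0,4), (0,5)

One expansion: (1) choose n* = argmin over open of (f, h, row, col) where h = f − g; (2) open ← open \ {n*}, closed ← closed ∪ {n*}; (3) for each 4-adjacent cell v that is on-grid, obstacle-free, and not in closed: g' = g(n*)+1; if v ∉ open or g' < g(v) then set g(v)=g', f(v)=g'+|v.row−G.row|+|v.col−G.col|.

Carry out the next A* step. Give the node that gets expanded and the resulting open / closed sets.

expanded=(0,3); open=[(0,2) g=3 f=4, (1,3) g=3 f=4, (1,4) g=2 f=4, (1,5) g=1 f=4]; closed=[(0,3), (0,4), (0,5)]

step 1: expand (0,3) (f=4, h=2) → closed; open now [(0,2) g=3 f=4, (1,3) g=3 f=4, (1,4) g=2 f=4, (1,5) g=1 f=4]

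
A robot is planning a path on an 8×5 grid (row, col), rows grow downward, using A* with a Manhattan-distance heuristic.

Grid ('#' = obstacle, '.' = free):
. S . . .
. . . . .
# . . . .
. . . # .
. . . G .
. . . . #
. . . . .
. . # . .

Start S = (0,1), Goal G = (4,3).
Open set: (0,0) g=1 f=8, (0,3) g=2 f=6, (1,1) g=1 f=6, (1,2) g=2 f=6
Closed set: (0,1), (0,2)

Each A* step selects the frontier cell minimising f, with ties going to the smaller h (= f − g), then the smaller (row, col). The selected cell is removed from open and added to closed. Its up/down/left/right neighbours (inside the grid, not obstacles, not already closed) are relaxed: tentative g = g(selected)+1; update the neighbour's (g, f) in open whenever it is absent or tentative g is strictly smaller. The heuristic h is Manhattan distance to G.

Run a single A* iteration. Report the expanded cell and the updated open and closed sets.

step 1: expand (0,3) (f=6, h=4) → closed; open now [(0,0) g=1 f=8, (0,4) g=3 f=8, (1,1) g=1 f=6, (1,2) g=2 f=6, (1,3) g=3 f=6]

expanded=(0,3); open=[(0,0) g=1 f=8, (0,4) g=3 f=8, (1,1) g=1 f=6, (1,2) g=2 f=6, (1,3) g=3 f=6]; closed=[(0,1), (0,2), (0,3)]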